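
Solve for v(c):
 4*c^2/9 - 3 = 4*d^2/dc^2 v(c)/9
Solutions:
 v(c) = C1 + C2*c + c^4/12 - 27*c^2/8


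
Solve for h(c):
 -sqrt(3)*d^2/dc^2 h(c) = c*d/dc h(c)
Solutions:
 h(c) = C1 + C2*erf(sqrt(2)*3^(3/4)*c/6)


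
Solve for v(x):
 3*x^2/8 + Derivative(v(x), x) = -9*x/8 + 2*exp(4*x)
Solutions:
 v(x) = C1 - x^3/8 - 9*x^2/16 + exp(4*x)/2


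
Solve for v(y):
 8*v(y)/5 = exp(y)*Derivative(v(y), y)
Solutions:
 v(y) = C1*exp(-8*exp(-y)/5)


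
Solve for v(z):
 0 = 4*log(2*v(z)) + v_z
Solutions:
 Integral(1/(log(_y) + log(2)), (_y, v(z)))/4 = C1 - z


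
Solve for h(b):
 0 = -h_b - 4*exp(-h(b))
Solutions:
 h(b) = log(C1 - 4*b)


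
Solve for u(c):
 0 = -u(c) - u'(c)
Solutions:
 u(c) = C1*exp(-c)


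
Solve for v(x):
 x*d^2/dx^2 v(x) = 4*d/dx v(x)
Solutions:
 v(x) = C1 + C2*x^5


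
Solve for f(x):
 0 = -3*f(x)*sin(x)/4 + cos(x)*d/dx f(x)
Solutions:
 f(x) = C1/cos(x)^(3/4)


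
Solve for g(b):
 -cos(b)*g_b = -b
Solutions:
 g(b) = C1 + Integral(b/cos(b), b)


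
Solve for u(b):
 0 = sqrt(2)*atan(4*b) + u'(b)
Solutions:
 u(b) = C1 - sqrt(2)*(b*atan(4*b) - log(16*b^2 + 1)/8)


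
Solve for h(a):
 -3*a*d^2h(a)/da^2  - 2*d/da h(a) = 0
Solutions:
 h(a) = C1 + C2*a^(1/3)


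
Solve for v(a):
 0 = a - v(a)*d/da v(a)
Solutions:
 v(a) = -sqrt(C1 + a^2)
 v(a) = sqrt(C1 + a^2)


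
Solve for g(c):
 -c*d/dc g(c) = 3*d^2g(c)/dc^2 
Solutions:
 g(c) = C1 + C2*erf(sqrt(6)*c/6)


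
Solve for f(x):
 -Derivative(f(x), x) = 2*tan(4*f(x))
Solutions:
 f(x) = -asin(C1*exp(-8*x))/4 + pi/4
 f(x) = asin(C1*exp(-8*x))/4


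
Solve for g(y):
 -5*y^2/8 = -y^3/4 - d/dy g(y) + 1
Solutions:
 g(y) = C1 - y^4/16 + 5*y^3/24 + y


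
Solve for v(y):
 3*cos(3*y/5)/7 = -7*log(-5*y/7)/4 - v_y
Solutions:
 v(y) = C1 - 7*y*log(-y)/4 - 7*y*log(5)/4 + 7*y/4 + 7*y*log(7)/4 - 5*sin(3*y/5)/7


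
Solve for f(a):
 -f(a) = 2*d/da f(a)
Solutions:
 f(a) = C1*exp(-a/2)


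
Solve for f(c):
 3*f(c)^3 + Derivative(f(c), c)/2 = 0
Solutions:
 f(c) = -sqrt(2)*sqrt(-1/(C1 - 6*c))/2
 f(c) = sqrt(2)*sqrt(-1/(C1 - 6*c))/2


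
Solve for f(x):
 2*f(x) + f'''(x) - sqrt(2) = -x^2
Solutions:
 f(x) = C3*exp(-2^(1/3)*x) - x^2/2 + (C1*sin(2^(1/3)*sqrt(3)*x/2) + C2*cos(2^(1/3)*sqrt(3)*x/2))*exp(2^(1/3)*x/2) + sqrt(2)/2


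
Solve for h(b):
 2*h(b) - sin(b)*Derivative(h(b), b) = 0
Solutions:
 h(b) = C1*(cos(b) - 1)/(cos(b) + 1)


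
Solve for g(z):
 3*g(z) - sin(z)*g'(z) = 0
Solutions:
 g(z) = C1*(cos(z) - 1)^(3/2)/(cos(z) + 1)^(3/2)


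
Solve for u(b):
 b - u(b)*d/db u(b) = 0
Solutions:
 u(b) = -sqrt(C1 + b^2)
 u(b) = sqrt(C1 + b^2)


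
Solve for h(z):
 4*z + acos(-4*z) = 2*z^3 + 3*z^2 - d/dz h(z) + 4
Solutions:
 h(z) = C1 + z^4/2 + z^3 - 2*z^2 - z*acos(-4*z) + 4*z - sqrt(1 - 16*z^2)/4


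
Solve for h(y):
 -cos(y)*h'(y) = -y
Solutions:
 h(y) = C1 + Integral(y/cos(y), y)


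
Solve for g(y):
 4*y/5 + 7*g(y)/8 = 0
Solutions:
 g(y) = -32*y/35


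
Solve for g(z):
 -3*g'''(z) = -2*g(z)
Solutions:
 g(z) = C3*exp(2^(1/3)*3^(2/3)*z/3) + (C1*sin(2^(1/3)*3^(1/6)*z/2) + C2*cos(2^(1/3)*3^(1/6)*z/2))*exp(-2^(1/3)*3^(2/3)*z/6)


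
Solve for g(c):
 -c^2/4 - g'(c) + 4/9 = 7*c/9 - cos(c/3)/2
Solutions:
 g(c) = C1 - c^3/12 - 7*c^2/18 + 4*c/9 + 3*sin(c/3)/2


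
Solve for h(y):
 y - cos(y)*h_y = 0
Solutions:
 h(y) = C1 + Integral(y/cos(y), y)


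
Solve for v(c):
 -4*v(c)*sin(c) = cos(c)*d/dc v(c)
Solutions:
 v(c) = C1*cos(c)^4


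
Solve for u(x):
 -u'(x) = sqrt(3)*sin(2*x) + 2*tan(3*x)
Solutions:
 u(x) = C1 + 2*log(cos(3*x))/3 + sqrt(3)*cos(2*x)/2


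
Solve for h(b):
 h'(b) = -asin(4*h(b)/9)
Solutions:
 Integral(1/asin(4*_y/9), (_y, h(b))) = C1 - b


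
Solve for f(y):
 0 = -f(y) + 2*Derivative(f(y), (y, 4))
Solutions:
 f(y) = C1*exp(-2^(3/4)*y/2) + C2*exp(2^(3/4)*y/2) + C3*sin(2^(3/4)*y/2) + C4*cos(2^(3/4)*y/2)


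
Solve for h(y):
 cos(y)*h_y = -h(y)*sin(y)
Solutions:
 h(y) = C1*cos(y)


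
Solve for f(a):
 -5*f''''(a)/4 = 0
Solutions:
 f(a) = C1 + C2*a + C3*a^2 + C4*a^3


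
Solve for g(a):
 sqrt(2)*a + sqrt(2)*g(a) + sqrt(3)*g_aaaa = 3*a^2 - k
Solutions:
 g(a) = 3*sqrt(2)*a^2/2 - a - sqrt(2)*k/2 + (C1*sin(2^(5/8)*3^(7/8)*a/6) + C2*cos(2^(5/8)*3^(7/8)*a/6))*exp(-2^(5/8)*3^(7/8)*a/6) + (C3*sin(2^(5/8)*3^(7/8)*a/6) + C4*cos(2^(5/8)*3^(7/8)*a/6))*exp(2^(5/8)*3^(7/8)*a/6)


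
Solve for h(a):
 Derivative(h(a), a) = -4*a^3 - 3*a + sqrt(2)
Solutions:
 h(a) = C1 - a^4 - 3*a^2/2 + sqrt(2)*a


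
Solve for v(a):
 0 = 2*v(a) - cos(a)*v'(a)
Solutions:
 v(a) = C1*(sin(a) + 1)/(sin(a) - 1)


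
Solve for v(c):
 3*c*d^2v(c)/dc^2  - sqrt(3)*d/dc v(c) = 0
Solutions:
 v(c) = C1 + C2*c^(sqrt(3)/3 + 1)


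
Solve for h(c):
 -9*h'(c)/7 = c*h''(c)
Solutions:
 h(c) = C1 + C2/c^(2/7)


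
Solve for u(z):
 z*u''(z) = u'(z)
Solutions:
 u(z) = C1 + C2*z^2


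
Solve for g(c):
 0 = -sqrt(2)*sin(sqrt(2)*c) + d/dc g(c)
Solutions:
 g(c) = C1 - cos(sqrt(2)*c)


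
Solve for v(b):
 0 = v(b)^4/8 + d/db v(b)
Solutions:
 v(b) = (-3^(2/3)/3 - 3^(1/6)*I)*(1/(C1 + b))^(1/3)
 v(b) = (-3^(2/3)/3 + 3^(1/6)*I)*(1/(C1 + b))^(1/3)
 v(b) = 2*(1/(C1 + 3*b))^(1/3)


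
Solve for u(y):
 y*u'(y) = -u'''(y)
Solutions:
 u(y) = C1 + Integral(C2*airyai(-y) + C3*airybi(-y), y)


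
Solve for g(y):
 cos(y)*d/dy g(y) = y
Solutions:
 g(y) = C1 + Integral(y/cos(y), y)


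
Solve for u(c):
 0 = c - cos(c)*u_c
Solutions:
 u(c) = C1 + Integral(c/cos(c), c)


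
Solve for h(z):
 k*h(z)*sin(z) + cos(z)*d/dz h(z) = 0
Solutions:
 h(z) = C1*exp(k*log(cos(z)))


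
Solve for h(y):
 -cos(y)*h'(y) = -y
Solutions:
 h(y) = C1 + Integral(y/cos(y), y)


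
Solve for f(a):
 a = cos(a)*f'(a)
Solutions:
 f(a) = C1 + Integral(a/cos(a), a)


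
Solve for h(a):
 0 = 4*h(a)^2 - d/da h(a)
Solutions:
 h(a) = -1/(C1 + 4*a)


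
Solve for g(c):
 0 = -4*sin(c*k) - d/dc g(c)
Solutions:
 g(c) = C1 + 4*cos(c*k)/k


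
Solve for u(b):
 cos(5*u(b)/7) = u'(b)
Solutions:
 -b - 7*log(sin(5*u(b)/7) - 1)/10 + 7*log(sin(5*u(b)/7) + 1)/10 = C1


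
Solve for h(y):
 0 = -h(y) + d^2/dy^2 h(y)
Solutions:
 h(y) = C1*exp(-y) + C2*exp(y)


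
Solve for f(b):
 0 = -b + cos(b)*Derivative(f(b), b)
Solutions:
 f(b) = C1 + Integral(b/cos(b), b)


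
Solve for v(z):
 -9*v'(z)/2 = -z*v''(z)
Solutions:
 v(z) = C1 + C2*z^(11/2)


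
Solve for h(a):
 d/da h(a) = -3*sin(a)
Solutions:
 h(a) = C1 + 3*cos(a)


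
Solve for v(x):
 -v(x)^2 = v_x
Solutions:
 v(x) = 1/(C1 + x)


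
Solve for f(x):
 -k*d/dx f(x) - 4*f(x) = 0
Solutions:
 f(x) = C1*exp(-4*x/k)


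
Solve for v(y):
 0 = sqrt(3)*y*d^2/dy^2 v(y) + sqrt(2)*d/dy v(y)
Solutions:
 v(y) = C1 + C2*y^(1 - sqrt(6)/3)


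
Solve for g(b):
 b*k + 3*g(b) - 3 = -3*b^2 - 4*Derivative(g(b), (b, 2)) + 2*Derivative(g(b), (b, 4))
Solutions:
 g(b) = C1*exp(-b*sqrt(1 + sqrt(10)/2)) + C2*exp(b*sqrt(1 + sqrt(10)/2)) + C3*sin(b*sqrt(-1 + sqrt(10)/2)) + C4*cos(b*sqrt(-1 + sqrt(10)/2)) - b^2 - b*k/3 + 11/3


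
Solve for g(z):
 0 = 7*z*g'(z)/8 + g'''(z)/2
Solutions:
 g(z) = C1 + Integral(C2*airyai(-14^(1/3)*z/2) + C3*airybi(-14^(1/3)*z/2), z)


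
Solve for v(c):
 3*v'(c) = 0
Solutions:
 v(c) = C1


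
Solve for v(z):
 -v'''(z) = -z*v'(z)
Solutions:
 v(z) = C1 + Integral(C2*airyai(z) + C3*airybi(z), z)


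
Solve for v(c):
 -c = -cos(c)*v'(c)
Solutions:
 v(c) = C1 + Integral(c/cos(c), c)


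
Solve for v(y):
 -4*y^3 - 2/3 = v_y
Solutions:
 v(y) = C1 - y^4 - 2*y/3


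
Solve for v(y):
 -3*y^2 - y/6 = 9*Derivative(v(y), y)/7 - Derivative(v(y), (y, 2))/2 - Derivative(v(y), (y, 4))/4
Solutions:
 v(y) = C1 + C2*exp(-y*(-7*2^(2/3)*63^(1/3)/(81 + sqrt(6855))^(1/3) + 294^(1/3)*(81 + sqrt(6855))^(1/3))/42)*sin(3^(1/6)*y*(21*2^(2/3)*7^(1/3)/(81 + sqrt(6855))^(1/3) + 3^(2/3)*98^(1/3)*(81 + sqrt(6855))^(1/3))/42) + C3*exp(-y*(-7*2^(2/3)*63^(1/3)/(81 + sqrt(6855))^(1/3) + 294^(1/3)*(81 + sqrt(6855))^(1/3))/42)*cos(3^(1/6)*y*(21*2^(2/3)*7^(1/3)/(81 + sqrt(6855))^(1/3) + 3^(2/3)*98^(1/3)*(81 + sqrt(6855))^(1/3))/42) + C4*exp(y*(-7*2^(2/3)*63^(1/3)/(81 + sqrt(6855))^(1/3) + 294^(1/3)*(81 + sqrt(6855))^(1/3))/21) - 7*y^3/9 - 35*y^2/36 - 245*y/324


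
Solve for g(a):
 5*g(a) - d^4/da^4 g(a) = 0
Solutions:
 g(a) = C1*exp(-5^(1/4)*a) + C2*exp(5^(1/4)*a) + C3*sin(5^(1/4)*a) + C4*cos(5^(1/4)*a)


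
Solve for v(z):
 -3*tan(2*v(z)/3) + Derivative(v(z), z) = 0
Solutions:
 v(z) = -3*asin(C1*exp(2*z))/2 + 3*pi/2
 v(z) = 3*asin(C1*exp(2*z))/2


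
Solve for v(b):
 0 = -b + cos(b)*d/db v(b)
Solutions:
 v(b) = C1 + Integral(b/cos(b), b)


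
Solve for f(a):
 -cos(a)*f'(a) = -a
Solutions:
 f(a) = C1 + Integral(a/cos(a), a)


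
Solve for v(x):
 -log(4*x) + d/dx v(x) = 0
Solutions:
 v(x) = C1 + x*log(x) - x + x*log(4)


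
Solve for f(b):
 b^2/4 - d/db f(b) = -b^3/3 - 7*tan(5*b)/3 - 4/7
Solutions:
 f(b) = C1 + b^4/12 + b^3/12 + 4*b/7 - 7*log(cos(5*b))/15


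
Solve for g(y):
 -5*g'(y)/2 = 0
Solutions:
 g(y) = C1


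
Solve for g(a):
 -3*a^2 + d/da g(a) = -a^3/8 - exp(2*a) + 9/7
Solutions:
 g(a) = C1 - a^4/32 + a^3 + 9*a/7 - exp(2*a)/2


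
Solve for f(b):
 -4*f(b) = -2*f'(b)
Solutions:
 f(b) = C1*exp(2*b)


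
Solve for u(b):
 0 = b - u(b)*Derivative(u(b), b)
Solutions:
 u(b) = -sqrt(C1 + b^2)
 u(b) = sqrt(C1 + b^2)


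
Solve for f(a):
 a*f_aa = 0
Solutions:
 f(a) = C1 + C2*a


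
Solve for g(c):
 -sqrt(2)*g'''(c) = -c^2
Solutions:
 g(c) = C1 + C2*c + C3*c^2 + sqrt(2)*c^5/120


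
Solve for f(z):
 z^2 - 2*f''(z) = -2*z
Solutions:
 f(z) = C1 + C2*z + z^4/24 + z^3/6


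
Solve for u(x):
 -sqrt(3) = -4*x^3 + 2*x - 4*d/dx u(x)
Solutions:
 u(x) = C1 - x^4/4 + x^2/4 + sqrt(3)*x/4


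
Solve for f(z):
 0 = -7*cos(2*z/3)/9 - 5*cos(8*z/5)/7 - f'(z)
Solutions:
 f(z) = C1 - 7*sin(2*z/3)/6 - 25*sin(8*z/5)/56


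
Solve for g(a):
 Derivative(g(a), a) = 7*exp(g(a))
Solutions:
 g(a) = log(-1/(C1 + 7*a))


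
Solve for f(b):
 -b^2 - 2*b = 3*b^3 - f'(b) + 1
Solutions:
 f(b) = C1 + 3*b^4/4 + b^3/3 + b^2 + b


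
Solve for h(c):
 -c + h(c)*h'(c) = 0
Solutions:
 h(c) = -sqrt(C1 + c^2)
 h(c) = sqrt(C1 + c^2)


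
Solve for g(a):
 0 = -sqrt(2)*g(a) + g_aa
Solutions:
 g(a) = C1*exp(-2^(1/4)*a) + C2*exp(2^(1/4)*a)


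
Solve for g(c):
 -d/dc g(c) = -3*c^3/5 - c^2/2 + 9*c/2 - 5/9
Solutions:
 g(c) = C1 + 3*c^4/20 + c^3/6 - 9*c^2/4 + 5*c/9


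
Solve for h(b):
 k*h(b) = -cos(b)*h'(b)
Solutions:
 h(b) = C1*exp(k*(log(sin(b) - 1) - log(sin(b) + 1))/2)


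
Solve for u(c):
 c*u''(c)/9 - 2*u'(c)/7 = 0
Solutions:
 u(c) = C1 + C2*c^(25/7)


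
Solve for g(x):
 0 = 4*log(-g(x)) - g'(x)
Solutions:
 -li(-g(x)) = C1 + 4*x


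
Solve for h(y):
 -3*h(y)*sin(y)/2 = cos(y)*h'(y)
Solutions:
 h(y) = C1*cos(y)^(3/2)


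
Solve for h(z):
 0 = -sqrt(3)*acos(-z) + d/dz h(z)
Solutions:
 h(z) = C1 + sqrt(3)*(z*acos(-z) + sqrt(1 - z^2))


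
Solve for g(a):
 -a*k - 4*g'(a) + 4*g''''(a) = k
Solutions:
 g(a) = C1 + C4*exp(a) - a^2*k/8 - a*k/4 + (C2*sin(sqrt(3)*a/2) + C3*cos(sqrt(3)*a/2))*exp(-a/2)


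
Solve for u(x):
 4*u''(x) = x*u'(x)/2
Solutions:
 u(x) = C1 + C2*erfi(x/4)


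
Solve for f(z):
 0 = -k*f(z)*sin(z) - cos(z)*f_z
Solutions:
 f(z) = C1*exp(k*log(cos(z)))


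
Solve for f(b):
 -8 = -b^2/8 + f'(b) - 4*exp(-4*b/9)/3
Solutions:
 f(b) = C1 + b^3/24 - 8*b - 3*exp(-4*b/9)


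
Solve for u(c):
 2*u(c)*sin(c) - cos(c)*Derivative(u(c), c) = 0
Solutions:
 u(c) = C1/cos(c)^2


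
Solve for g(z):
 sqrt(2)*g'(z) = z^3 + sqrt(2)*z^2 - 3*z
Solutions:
 g(z) = C1 + sqrt(2)*z^4/8 + z^3/3 - 3*sqrt(2)*z^2/4


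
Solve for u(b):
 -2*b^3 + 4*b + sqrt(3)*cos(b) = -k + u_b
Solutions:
 u(b) = C1 - b^4/2 + 2*b^2 + b*k + sqrt(3)*sin(b)


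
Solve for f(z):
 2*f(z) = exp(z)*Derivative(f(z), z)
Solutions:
 f(z) = C1*exp(-2*exp(-z))


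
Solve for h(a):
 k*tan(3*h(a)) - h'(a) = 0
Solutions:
 h(a) = -asin(C1*exp(3*a*k))/3 + pi/3
 h(a) = asin(C1*exp(3*a*k))/3


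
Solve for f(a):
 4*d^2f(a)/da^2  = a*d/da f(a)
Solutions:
 f(a) = C1 + C2*erfi(sqrt(2)*a/4)


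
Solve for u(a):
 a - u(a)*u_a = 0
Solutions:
 u(a) = -sqrt(C1 + a^2)
 u(a) = sqrt(C1 + a^2)


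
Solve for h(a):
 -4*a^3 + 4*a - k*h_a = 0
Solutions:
 h(a) = C1 - a^4/k + 2*a^2/k


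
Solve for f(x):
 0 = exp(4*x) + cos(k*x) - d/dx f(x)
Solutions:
 f(x) = C1 + exp(4*x)/4 + sin(k*x)/k


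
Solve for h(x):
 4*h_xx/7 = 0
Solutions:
 h(x) = C1 + C2*x


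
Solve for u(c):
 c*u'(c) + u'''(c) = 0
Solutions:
 u(c) = C1 + Integral(C2*airyai(-c) + C3*airybi(-c), c)


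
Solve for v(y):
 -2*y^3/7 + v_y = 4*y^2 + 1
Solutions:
 v(y) = C1 + y^4/14 + 4*y^3/3 + y


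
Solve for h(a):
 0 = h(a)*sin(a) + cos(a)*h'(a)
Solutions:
 h(a) = C1*cos(a)


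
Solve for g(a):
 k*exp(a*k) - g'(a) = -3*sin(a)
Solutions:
 g(a) = C1 + exp(a*k) - 3*cos(a)


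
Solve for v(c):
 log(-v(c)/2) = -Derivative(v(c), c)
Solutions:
 Integral(1/(log(-_y) - log(2)), (_y, v(c))) = C1 - c


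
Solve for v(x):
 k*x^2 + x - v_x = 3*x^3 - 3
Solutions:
 v(x) = C1 + k*x^3/3 - 3*x^4/4 + x^2/2 + 3*x


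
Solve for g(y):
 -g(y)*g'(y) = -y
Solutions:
 g(y) = -sqrt(C1 + y^2)
 g(y) = sqrt(C1 + y^2)


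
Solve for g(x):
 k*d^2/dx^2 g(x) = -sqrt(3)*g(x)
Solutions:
 g(x) = C1*exp(-3^(1/4)*x*sqrt(-1/k)) + C2*exp(3^(1/4)*x*sqrt(-1/k))


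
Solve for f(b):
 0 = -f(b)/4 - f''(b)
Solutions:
 f(b) = C1*sin(b/2) + C2*cos(b/2)


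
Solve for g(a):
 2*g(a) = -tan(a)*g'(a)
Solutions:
 g(a) = C1/sin(a)^2


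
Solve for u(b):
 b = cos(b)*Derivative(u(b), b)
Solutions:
 u(b) = C1 + Integral(b/cos(b), b)


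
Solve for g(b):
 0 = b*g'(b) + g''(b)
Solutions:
 g(b) = C1 + C2*erf(sqrt(2)*b/2)


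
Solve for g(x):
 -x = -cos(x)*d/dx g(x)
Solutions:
 g(x) = C1 + Integral(x/cos(x), x)


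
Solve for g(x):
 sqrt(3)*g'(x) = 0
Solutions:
 g(x) = C1


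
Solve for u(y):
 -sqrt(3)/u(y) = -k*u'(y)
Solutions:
 u(y) = -sqrt(C1 + 2*sqrt(3)*y/k)
 u(y) = sqrt(C1 + 2*sqrt(3)*y/k)


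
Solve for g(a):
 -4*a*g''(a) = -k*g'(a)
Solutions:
 g(a) = C1 + a^(re(k)/4 + 1)*(C2*sin(log(a)*Abs(im(k))/4) + C3*cos(log(a)*im(k)/4))


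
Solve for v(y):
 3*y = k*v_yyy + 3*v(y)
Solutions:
 v(y) = C1*exp(3^(1/3)*y*(-1/k)^(1/3)) + C2*exp(y*(-1/k)^(1/3)*(-3^(1/3) + 3^(5/6)*I)/2) + C3*exp(-y*(-1/k)^(1/3)*(3^(1/3) + 3^(5/6)*I)/2) + y


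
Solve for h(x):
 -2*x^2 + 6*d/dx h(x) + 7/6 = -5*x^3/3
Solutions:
 h(x) = C1 - 5*x^4/72 + x^3/9 - 7*x/36


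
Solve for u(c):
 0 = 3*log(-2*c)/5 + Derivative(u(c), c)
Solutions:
 u(c) = C1 - 3*c*log(-c)/5 + 3*c*(1 - log(2))/5


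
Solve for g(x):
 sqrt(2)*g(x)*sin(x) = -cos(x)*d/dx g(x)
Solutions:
 g(x) = C1*cos(x)^(sqrt(2))


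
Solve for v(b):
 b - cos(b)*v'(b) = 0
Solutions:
 v(b) = C1 + Integral(b/cos(b), b)


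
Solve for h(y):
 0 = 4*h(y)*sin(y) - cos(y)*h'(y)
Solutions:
 h(y) = C1/cos(y)^4


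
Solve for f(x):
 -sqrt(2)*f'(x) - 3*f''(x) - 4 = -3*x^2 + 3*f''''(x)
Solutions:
 f(x) = C1 + C2*exp(2^(1/6)*3^(1/3)*x*(-2*3^(1/3)/(3 + sqrt(15))^(1/3) + 2^(2/3)*(3 + sqrt(15))^(1/3))/12)*sin(6^(1/6)*x*(6/(3 + sqrt(15))^(1/3) + 6^(2/3)*(3 + sqrt(15))^(1/3))/12) + C3*exp(2^(1/6)*3^(1/3)*x*(-2*3^(1/3)/(3 + sqrt(15))^(1/3) + 2^(2/3)*(3 + sqrt(15))^(1/3))/12)*cos(6^(1/6)*x*(6/(3 + sqrt(15))^(1/3) + 6^(2/3)*(3 + sqrt(15))^(1/3))/12) + C4*exp(-2^(1/6)*3^(1/3)*x*(-2*3^(1/3)/(3 + sqrt(15))^(1/3) + 2^(2/3)*(3 + sqrt(15))^(1/3))/6) + sqrt(2)*x^3/2 - 9*x^2/2 + 23*sqrt(2)*x/2


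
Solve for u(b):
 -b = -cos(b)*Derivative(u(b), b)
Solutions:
 u(b) = C1 + Integral(b/cos(b), b)


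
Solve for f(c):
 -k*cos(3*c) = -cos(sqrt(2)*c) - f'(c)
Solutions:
 f(c) = C1 + k*sin(3*c)/3 - sqrt(2)*sin(sqrt(2)*c)/2


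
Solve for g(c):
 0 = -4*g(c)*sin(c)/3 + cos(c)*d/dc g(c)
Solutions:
 g(c) = C1/cos(c)^(4/3)


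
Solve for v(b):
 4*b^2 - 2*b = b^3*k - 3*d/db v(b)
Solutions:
 v(b) = C1 + b^4*k/12 - 4*b^3/9 + b^2/3


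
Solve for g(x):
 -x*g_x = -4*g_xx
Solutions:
 g(x) = C1 + C2*erfi(sqrt(2)*x/4)


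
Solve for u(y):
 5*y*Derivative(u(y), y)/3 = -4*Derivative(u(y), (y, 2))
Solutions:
 u(y) = C1 + C2*erf(sqrt(30)*y/12)


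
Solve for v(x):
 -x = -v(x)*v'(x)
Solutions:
 v(x) = -sqrt(C1 + x^2)
 v(x) = sqrt(C1 + x^2)


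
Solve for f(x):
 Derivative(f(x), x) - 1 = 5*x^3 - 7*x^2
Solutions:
 f(x) = C1 + 5*x^4/4 - 7*x^3/3 + x


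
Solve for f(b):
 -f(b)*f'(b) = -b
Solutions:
 f(b) = -sqrt(C1 + b^2)
 f(b) = sqrt(C1 + b^2)


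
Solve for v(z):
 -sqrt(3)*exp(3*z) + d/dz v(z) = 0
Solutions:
 v(z) = C1 + sqrt(3)*exp(3*z)/3


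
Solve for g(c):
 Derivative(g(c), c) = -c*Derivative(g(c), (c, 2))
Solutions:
 g(c) = C1 + C2*log(c)


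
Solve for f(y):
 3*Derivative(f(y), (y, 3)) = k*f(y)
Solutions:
 f(y) = C1*exp(3^(2/3)*k^(1/3)*y/3) + C2*exp(k^(1/3)*y*(-3^(2/3) + 3*3^(1/6)*I)/6) + C3*exp(-k^(1/3)*y*(3^(2/3) + 3*3^(1/6)*I)/6)


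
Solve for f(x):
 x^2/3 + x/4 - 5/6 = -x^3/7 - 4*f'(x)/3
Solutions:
 f(x) = C1 - 3*x^4/112 - x^3/12 - 3*x^2/32 + 5*x/8


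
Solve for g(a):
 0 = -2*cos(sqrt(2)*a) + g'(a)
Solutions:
 g(a) = C1 + sqrt(2)*sin(sqrt(2)*a)


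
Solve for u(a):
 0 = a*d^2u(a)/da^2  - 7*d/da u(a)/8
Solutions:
 u(a) = C1 + C2*a^(15/8)


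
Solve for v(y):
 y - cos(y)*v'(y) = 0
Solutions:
 v(y) = C1 + Integral(y/cos(y), y)


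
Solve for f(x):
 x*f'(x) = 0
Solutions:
 f(x) = C1


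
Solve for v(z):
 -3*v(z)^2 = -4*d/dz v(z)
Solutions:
 v(z) = -4/(C1 + 3*z)


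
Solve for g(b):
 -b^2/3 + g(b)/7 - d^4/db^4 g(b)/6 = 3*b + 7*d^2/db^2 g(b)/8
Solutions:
 g(b) = C1*exp(-sqrt(14)*b*sqrt(-147 + sqrt(24297))/28) + C2*exp(sqrt(14)*b*sqrt(-147 + sqrt(24297))/28) + C3*sin(sqrt(14)*b*sqrt(147 + sqrt(24297))/28) + C4*cos(sqrt(14)*b*sqrt(147 + sqrt(24297))/28) + 7*b^2/3 + 21*b + 343/12


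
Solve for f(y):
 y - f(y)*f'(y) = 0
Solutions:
 f(y) = -sqrt(C1 + y^2)
 f(y) = sqrt(C1 + y^2)


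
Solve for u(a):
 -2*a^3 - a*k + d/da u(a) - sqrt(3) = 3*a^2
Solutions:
 u(a) = C1 + a^4/2 + a^3 + a^2*k/2 + sqrt(3)*a


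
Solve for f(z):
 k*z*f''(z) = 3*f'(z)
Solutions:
 f(z) = C1 + z^(((re(k) + 3)*re(k) + im(k)^2)/(re(k)^2 + im(k)^2))*(C2*sin(3*log(z)*Abs(im(k))/(re(k)^2 + im(k)^2)) + C3*cos(3*log(z)*im(k)/(re(k)^2 + im(k)^2)))


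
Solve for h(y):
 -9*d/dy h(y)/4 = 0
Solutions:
 h(y) = C1


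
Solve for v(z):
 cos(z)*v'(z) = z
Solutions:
 v(z) = C1 + Integral(z/cos(z), z)


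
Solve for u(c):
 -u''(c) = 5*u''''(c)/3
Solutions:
 u(c) = C1 + C2*c + C3*sin(sqrt(15)*c/5) + C4*cos(sqrt(15)*c/5)


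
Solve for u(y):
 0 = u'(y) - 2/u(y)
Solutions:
 u(y) = -sqrt(C1 + 4*y)
 u(y) = sqrt(C1 + 4*y)


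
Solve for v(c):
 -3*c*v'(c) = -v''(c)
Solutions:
 v(c) = C1 + C2*erfi(sqrt(6)*c/2)


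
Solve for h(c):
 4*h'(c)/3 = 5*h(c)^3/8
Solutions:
 h(c) = -4*sqrt(-1/(C1 + 15*c))
 h(c) = 4*sqrt(-1/(C1 + 15*c))


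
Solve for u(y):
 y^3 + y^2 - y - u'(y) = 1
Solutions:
 u(y) = C1 + y^4/4 + y^3/3 - y^2/2 - y


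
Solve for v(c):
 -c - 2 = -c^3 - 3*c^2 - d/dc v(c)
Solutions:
 v(c) = C1 - c^4/4 - c^3 + c^2/2 + 2*c


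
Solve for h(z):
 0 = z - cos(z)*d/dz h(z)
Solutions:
 h(z) = C1 + Integral(z/cos(z), z)


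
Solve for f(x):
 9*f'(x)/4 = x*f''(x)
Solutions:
 f(x) = C1 + C2*x^(13/4)


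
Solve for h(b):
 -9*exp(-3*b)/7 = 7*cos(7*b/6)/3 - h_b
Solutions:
 h(b) = C1 + 2*sin(7*b/6) - 3*exp(-3*b)/7


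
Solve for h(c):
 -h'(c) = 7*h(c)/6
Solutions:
 h(c) = C1*exp(-7*c/6)


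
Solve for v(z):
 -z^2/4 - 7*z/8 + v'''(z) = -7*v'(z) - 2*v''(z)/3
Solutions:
 v(z) = C1 + z^3/84 + 139*z^2/2352 - 265*z/12348 + (C2*sin(sqrt(62)*z/3) + C3*cos(sqrt(62)*z/3))*exp(-z/3)


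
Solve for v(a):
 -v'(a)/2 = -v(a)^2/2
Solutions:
 v(a) = -1/(C1 + a)


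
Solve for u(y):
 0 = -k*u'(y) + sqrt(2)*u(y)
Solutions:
 u(y) = C1*exp(sqrt(2)*y/k)


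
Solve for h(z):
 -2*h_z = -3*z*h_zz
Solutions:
 h(z) = C1 + C2*z^(5/3)


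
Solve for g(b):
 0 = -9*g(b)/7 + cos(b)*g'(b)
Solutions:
 g(b) = C1*(sin(b) + 1)^(9/14)/(sin(b) - 1)^(9/14)


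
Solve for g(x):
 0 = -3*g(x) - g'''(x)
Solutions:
 g(x) = C3*exp(-3^(1/3)*x) + (C1*sin(3^(5/6)*x/2) + C2*cos(3^(5/6)*x/2))*exp(3^(1/3)*x/2)


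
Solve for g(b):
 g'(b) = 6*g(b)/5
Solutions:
 g(b) = C1*exp(6*b/5)


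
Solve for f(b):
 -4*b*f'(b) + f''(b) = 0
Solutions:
 f(b) = C1 + C2*erfi(sqrt(2)*b)


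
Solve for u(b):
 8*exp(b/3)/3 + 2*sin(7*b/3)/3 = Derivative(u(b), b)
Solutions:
 u(b) = C1 + 8*exp(b/3) - 2*cos(7*b/3)/7


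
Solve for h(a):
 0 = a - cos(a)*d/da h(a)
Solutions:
 h(a) = C1 + Integral(a/cos(a), a)


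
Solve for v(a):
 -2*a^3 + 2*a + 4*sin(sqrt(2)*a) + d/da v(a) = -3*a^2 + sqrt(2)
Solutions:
 v(a) = C1 + a^4/2 - a^3 - a^2 + sqrt(2)*a + 2*sqrt(2)*cos(sqrt(2)*a)


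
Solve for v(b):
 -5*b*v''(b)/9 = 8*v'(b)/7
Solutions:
 v(b) = C1 + C2/b^(37/35)


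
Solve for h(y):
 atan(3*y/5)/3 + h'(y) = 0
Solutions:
 h(y) = C1 - y*atan(3*y/5)/3 + 5*log(9*y^2 + 25)/18


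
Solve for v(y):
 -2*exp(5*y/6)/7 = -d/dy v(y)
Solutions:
 v(y) = C1 + 12*exp(5*y/6)/35


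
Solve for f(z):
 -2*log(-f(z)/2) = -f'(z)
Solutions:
 -Integral(1/(log(-_y) - log(2)), (_y, f(z)))/2 = C1 - z


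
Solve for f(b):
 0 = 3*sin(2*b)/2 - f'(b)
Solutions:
 f(b) = C1 - 3*cos(2*b)/4


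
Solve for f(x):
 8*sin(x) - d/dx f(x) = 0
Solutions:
 f(x) = C1 - 8*cos(x)


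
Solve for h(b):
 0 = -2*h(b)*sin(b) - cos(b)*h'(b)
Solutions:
 h(b) = C1*cos(b)^2


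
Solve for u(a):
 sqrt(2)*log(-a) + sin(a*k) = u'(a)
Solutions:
 u(a) = C1 + sqrt(2)*a*(log(-a) - 1) + Piecewise((-cos(a*k)/k, Ne(k, 0)), (0, True))


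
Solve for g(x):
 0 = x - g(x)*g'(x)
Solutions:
 g(x) = -sqrt(C1 + x^2)
 g(x) = sqrt(C1 + x^2)


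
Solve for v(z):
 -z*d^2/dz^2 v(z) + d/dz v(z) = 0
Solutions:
 v(z) = C1 + C2*z^2


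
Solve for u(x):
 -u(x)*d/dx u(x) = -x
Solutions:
 u(x) = -sqrt(C1 + x^2)
 u(x) = sqrt(C1 + x^2)


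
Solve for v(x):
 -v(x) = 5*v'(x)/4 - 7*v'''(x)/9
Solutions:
 v(x) = C1*exp(-21^(1/3)*x*(5*21^(1/3)/(sqrt(4431) + 84)^(1/3) + (sqrt(4431) + 84)^(1/3))/28)*sin(3^(1/6)*7^(1/3)*x*(-3^(2/3)*(sqrt(4431) + 84)^(1/3) + 15*7^(1/3)/(sqrt(4431) + 84)^(1/3))/28) + C2*exp(-21^(1/3)*x*(5*21^(1/3)/(sqrt(4431) + 84)^(1/3) + (sqrt(4431) + 84)^(1/3))/28)*cos(3^(1/6)*7^(1/3)*x*(-3^(2/3)*(sqrt(4431) + 84)^(1/3) + 15*7^(1/3)/(sqrt(4431) + 84)^(1/3))/28) + C3*exp(21^(1/3)*x*(5*21^(1/3)/(sqrt(4431) + 84)^(1/3) + (sqrt(4431) + 84)^(1/3))/14)


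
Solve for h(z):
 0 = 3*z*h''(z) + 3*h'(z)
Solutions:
 h(z) = C1 + C2*log(z)


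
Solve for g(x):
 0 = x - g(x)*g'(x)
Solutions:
 g(x) = -sqrt(C1 + x^2)
 g(x) = sqrt(C1 + x^2)


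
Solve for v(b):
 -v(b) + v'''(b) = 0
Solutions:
 v(b) = C3*exp(b) + (C1*sin(sqrt(3)*b/2) + C2*cos(sqrt(3)*b/2))*exp(-b/2)


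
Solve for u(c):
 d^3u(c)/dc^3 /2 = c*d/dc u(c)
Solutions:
 u(c) = C1 + Integral(C2*airyai(2^(1/3)*c) + C3*airybi(2^(1/3)*c), c)


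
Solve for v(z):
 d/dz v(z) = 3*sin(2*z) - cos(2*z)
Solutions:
 v(z) = C1 - sin(2*z)/2 - 3*cos(2*z)/2


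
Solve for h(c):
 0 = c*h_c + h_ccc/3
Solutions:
 h(c) = C1 + Integral(C2*airyai(-3^(1/3)*c) + C3*airybi(-3^(1/3)*c), c)


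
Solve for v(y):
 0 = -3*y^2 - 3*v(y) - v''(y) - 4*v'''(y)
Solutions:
 v(y) = C3*exp(-y) - y^2 + (C1*sin(sqrt(39)*y/8) + C2*cos(sqrt(39)*y/8))*exp(3*y/8) + 2/3


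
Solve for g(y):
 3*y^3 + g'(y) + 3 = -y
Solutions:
 g(y) = C1 - 3*y^4/4 - y^2/2 - 3*y


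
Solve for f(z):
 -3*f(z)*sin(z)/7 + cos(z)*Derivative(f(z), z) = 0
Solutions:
 f(z) = C1/cos(z)^(3/7)


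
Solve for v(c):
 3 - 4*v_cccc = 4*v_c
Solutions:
 v(c) = C1 + C4*exp(-c) + 3*c/4 + (C2*sin(sqrt(3)*c/2) + C3*cos(sqrt(3)*c/2))*exp(c/2)


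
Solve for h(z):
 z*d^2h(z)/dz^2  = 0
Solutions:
 h(z) = C1 + C2*z


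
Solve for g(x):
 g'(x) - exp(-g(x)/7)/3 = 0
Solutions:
 g(x) = 7*log(C1 + x/21)


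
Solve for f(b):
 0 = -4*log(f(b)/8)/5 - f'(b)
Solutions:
 -5*Integral(1/(-log(_y) + 3*log(2)), (_y, f(b)))/4 = C1 - b


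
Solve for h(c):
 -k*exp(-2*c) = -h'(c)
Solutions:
 h(c) = C1 - k*exp(-2*c)/2


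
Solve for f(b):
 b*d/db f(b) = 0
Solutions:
 f(b) = C1


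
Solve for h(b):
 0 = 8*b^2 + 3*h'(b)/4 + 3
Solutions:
 h(b) = C1 - 32*b^3/9 - 4*b


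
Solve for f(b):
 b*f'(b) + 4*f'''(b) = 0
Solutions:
 f(b) = C1 + Integral(C2*airyai(-2^(1/3)*b/2) + C3*airybi(-2^(1/3)*b/2), b)


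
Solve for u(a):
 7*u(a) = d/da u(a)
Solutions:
 u(a) = C1*exp(7*a)


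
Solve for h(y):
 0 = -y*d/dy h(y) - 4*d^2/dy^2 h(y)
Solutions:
 h(y) = C1 + C2*erf(sqrt(2)*y/4)


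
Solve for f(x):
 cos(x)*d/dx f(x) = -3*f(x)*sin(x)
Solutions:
 f(x) = C1*cos(x)^3


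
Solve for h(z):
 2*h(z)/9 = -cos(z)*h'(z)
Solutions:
 h(z) = C1*(sin(z) - 1)^(1/9)/(sin(z) + 1)^(1/9)


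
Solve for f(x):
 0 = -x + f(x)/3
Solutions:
 f(x) = 3*x


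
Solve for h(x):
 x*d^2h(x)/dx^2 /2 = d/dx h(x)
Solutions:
 h(x) = C1 + C2*x^3


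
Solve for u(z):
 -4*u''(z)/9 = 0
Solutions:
 u(z) = C1 + C2*z


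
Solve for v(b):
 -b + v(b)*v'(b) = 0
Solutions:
 v(b) = -sqrt(C1 + b^2)
 v(b) = sqrt(C1 + b^2)


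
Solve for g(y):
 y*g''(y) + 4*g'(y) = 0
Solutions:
 g(y) = C1 + C2/y^3


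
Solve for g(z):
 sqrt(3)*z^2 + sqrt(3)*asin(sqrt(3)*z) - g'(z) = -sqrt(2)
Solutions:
 g(z) = C1 + sqrt(3)*z^3/3 + sqrt(2)*z + sqrt(3)*(z*asin(sqrt(3)*z) + sqrt(3)*sqrt(1 - 3*z^2)/3)


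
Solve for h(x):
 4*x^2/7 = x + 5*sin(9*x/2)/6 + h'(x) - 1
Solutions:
 h(x) = C1 + 4*x^3/21 - x^2/2 + x + 5*cos(9*x/2)/27


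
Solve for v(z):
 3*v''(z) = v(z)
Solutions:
 v(z) = C1*exp(-sqrt(3)*z/3) + C2*exp(sqrt(3)*z/3)


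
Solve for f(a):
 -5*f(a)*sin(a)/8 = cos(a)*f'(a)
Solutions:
 f(a) = C1*cos(a)^(5/8)


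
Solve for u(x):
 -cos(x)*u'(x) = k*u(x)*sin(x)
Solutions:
 u(x) = C1*exp(k*log(cos(x)))


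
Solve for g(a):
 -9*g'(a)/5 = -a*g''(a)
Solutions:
 g(a) = C1 + C2*a^(14/5)


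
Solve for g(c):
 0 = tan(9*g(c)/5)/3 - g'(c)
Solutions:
 g(c) = -5*asin(C1*exp(3*c/5))/9 + 5*pi/9
 g(c) = 5*asin(C1*exp(3*c/5))/9


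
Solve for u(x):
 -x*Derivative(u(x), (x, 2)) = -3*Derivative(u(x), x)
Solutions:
 u(x) = C1 + C2*x^4


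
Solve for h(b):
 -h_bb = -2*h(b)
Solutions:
 h(b) = C1*exp(-sqrt(2)*b) + C2*exp(sqrt(2)*b)


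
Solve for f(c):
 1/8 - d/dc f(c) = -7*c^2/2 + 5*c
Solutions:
 f(c) = C1 + 7*c^3/6 - 5*c^2/2 + c/8


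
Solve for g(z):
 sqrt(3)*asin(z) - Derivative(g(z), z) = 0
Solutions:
 g(z) = C1 + sqrt(3)*(z*asin(z) + sqrt(1 - z^2))


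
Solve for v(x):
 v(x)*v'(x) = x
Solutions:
 v(x) = -sqrt(C1 + x^2)
 v(x) = sqrt(C1 + x^2)


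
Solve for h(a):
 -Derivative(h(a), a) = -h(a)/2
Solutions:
 h(a) = C1*exp(a/2)


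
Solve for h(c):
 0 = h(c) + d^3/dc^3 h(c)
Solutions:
 h(c) = C3*exp(-c) + (C1*sin(sqrt(3)*c/2) + C2*cos(sqrt(3)*c/2))*exp(c/2)


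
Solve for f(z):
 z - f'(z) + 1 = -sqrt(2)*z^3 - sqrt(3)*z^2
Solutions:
 f(z) = C1 + sqrt(2)*z^4/4 + sqrt(3)*z^3/3 + z^2/2 + z


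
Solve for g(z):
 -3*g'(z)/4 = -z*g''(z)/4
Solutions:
 g(z) = C1 + C2*z^4


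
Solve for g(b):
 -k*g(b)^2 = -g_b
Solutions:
 g(b) = -1/(C1 + b*k)


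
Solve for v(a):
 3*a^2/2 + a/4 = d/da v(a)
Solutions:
 v(a) = C1 + a^3/2 + a^2/8


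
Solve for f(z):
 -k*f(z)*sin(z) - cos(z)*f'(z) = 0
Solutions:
 f(z) = C1*exp(k*log(cos(z)))


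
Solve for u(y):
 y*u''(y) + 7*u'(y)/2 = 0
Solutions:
 u(y) = C1 + C2/y^(5/2)


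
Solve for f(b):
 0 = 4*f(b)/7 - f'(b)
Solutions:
 f(b) = C1*exp(4*b/7)


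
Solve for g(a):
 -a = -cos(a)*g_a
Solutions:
 g(a) = C1 + Integral(a/cos(a), a)


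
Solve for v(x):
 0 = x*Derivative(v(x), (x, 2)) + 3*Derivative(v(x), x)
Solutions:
 v(x) = C1 + C2/x^2


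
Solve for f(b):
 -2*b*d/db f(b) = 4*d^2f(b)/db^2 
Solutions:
 f(b) = C1 + C2*erf(b/2)


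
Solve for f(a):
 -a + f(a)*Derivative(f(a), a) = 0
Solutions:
 f(a) = -sqrt(C1 + a^2)
 f(a) = sqrt(C1 + a^2)


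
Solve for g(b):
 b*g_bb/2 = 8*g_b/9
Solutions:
 g(b) = C1 + C2*b^(25/9)


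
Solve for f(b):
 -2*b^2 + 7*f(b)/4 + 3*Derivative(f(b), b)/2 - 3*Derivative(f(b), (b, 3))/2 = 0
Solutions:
 f(b) = C1*exp(-6^(1/3)*b*(2*6^(1/3)/(sqrt(393) + 21)^(1/3) + (sqrt(393) + 21)^(1/3))/12)*sin(2^(1/3)*3^(1/6)*b*(-3^(2/3)*(sqrt(393) + 21)^(1/3) + 6*2^(1/3)/(sqrt(393) + 21)^(1/3))/12) + C2*exp(-6^(1/3)*b*(2*6^(1/3)/(sqrt(393) + 21)^(1/3) + (sqrt(393) + 21)^(1/3))/12)*cos(2^(1/3)*3^(1/6)*b*(-3^(2/3)*(sqrt(393) + 21)^(1/3) + 6*2^(1/3)/(sqrt(393) + 21)^(1/3))/12) + C3*exp(6^(1/3)*b*(2*6^(1/3)/(sqrt(393) + 21)^(1/3) + (sqrt(393) + 21)^(1/3))/6) + 8*b^2/7 - 96*b/49 + 576/343


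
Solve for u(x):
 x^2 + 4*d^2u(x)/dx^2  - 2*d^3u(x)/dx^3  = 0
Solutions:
 u(x) = C1 + C2*x + C3*exp(2*x) - x^4/48 - x^3/24 - x^2/16


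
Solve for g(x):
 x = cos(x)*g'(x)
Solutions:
 g(x) = C1 + Integral(x/cos(x), x)


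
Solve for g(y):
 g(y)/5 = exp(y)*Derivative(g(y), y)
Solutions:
 g(y) = C1*exp(-exp(-y)/5)


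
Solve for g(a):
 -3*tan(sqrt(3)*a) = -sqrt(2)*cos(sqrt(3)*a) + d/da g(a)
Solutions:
 g(a) = C1 + sqrt(3)*log(cos(sqrt(3)*a)) + sqrt(6)*sin(sqrt(3)*a)/3


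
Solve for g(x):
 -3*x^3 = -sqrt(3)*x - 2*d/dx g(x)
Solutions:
 g(x) = C1 + 3*x^4/8 - sqrt(3)*x^2/4


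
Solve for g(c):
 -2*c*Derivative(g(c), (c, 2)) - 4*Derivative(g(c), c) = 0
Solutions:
 g(c) = C1 + C2/c


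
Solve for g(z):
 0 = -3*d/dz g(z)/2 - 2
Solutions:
 g(z) = C1 - 4*z/3


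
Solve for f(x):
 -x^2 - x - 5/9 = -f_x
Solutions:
 f(x) = C1 + x^3/3 + x^2/2 + 5*x/9


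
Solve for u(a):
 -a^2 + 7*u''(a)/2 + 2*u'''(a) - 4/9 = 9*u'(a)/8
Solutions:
 u(a) = C1 + C2*exp(a*(-7 + sqrt(85))/8) + C3*exp(-a*(7 + sqrt(85))/8) - 8*a^3/27 - 224*a^2/81 - 15136*a/729


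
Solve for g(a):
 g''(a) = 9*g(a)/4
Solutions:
 g(a) = C1*exp(-3*a/2) + C2*exp(3*a/2)


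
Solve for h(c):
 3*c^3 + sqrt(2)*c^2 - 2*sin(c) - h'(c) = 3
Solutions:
 h(c) = C1 + 3*c^4/4 + sqrt(2)*c^3/3 - 3*c + 2*cos(c)


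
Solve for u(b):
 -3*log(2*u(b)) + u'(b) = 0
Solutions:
 -Integral(1/(log(_y) + log(2)), (_y, u(b)))/3 = C1 - b


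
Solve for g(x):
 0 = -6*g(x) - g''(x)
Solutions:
 g(x) = C1*sin(sqrt(6)*x) + C2*cos(sqrt(6)*x)


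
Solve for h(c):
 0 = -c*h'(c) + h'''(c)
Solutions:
 h(c) = C1 + Integral(C2*airyai(c) + C3*airybi(c), c)


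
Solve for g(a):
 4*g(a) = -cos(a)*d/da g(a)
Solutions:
 g(a) = C1*(sin(a)^2 - 2*sin(a) + 1)/(sin(a)^2 + 2*sin(a) + 1)


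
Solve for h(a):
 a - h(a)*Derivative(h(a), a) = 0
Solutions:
 h(a) = -sqrt(C1 + a^2)
 h(a) = sqrt(C1 + a^2)


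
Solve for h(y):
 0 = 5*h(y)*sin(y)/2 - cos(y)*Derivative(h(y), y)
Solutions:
 h(y) = C1/cos(y)^(5/2)


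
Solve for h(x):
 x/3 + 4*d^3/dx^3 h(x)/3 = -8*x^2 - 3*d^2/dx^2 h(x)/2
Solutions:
 h(x) = C1 + C2*x + C3*exp(-9*x/8) - 4*x^4/9 + 125*x^3/81 - 1000*x^2/243


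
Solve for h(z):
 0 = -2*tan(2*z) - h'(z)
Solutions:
 h(z) = C1 + log(cos(2*z))


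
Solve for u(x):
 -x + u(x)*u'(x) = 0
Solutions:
 u(x) = -sqrt(C1 + x^2)
 u(x) = sqrt(C1 + x^2)


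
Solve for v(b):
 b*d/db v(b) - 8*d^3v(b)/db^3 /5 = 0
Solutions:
 v(b) = C1 + Integral(C2*airyai(5^(1/3)*b/2) + C3*airybi(5^(1/3)*b/2), b)


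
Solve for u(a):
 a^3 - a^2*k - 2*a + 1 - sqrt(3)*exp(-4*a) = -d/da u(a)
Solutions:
 u(a) = C1 - a^4/4 + a^3*k/3 + a^2 - a - sqrt(3)*exp(-4*a)/4


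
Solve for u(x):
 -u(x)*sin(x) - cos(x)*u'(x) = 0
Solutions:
 u(x) = C1*cos(x)


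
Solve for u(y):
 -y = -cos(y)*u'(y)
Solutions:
 u(y) = C1 + Integral(y/cos(y), y)


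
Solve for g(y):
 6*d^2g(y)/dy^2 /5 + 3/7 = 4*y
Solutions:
 g(y) = C1 + C2*y + 5*y^3/9 - 5*y^2/28


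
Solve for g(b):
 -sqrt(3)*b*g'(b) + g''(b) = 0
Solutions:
 g(b) = C1 + C2*erfi(sqrt(2)*3^(1/4)*b/2)


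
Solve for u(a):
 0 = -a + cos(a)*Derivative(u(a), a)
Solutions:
 u(a) = C1 + Integral(a/cos(a), a)


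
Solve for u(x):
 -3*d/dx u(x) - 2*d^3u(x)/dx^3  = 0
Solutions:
 u(x) = C1 + C2*sin(sqrt(6)*x/2) + C3*cos(sqrt(6)*x/2)


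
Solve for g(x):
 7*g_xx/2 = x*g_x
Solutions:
 g(x) = C1 + C2*erfi(sqrt(7)*x/7)


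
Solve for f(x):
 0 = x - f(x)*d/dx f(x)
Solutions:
 f(x) = -sqrt(C1 + x^2)
 f(x) = sqrt(C1 + x^2)


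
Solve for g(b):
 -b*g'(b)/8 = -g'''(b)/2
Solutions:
 g(b) = C1 + Integral(C2*airyai(2^(1/3)*b/2) + C3*airybi(2^(1/3)*b/2), b)


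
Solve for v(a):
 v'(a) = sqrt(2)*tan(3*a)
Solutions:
 v(a) = C1 - sqrt(2)*log(cos(3*a))/3


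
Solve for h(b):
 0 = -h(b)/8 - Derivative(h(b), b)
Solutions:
 h(b) = C1*exp(-b/8)


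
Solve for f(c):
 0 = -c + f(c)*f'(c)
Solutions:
 f(c) = -sqrt(C1 + c^2)
 f(c) = sqrt(C1 + c^2)


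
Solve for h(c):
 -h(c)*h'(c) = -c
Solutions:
 h(c) = -sqrt(C1 + c^2)
 h(c) = sqrt(C1 + c^2)


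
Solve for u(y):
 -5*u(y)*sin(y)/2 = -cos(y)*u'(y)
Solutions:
 u(y) = C1/cos(y)^(5/2)


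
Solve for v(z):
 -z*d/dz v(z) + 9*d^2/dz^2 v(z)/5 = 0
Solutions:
 v(z) = C1 + C2*erfi(sqrt(10)*z/6)


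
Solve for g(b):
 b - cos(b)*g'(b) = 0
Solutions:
 g(b) = C1 + Integral(b/cos(b), b)


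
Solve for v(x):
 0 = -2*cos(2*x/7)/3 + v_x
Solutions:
 v(x) = C1 + 7*sin(2*x/7)/3


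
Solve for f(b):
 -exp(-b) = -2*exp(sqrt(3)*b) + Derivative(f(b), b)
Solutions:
 f(b) = C1 + 2*sqrt(3)*exp(sqrt(3)*b)/3 + exp(-b)


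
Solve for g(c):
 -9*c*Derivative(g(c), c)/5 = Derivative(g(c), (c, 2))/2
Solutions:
 g(c) = C1 + C2*erf(3*sqrt(5)*c/5)


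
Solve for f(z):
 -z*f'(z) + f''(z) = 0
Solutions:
 f(z) = C1 + C2*erfi(sqrt(2)*z/2)


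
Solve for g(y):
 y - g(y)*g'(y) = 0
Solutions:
 g(y) = -sqrt(C1 + y^2)
 g(y) = sqrt(C1 + y^2)


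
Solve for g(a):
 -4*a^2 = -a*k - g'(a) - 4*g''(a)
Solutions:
 g(a) = C1 + C2*exp(-a/4) + 4*a^3/3 - a^2*k/2 - 16*a^2 + 4*a*k + 128*a


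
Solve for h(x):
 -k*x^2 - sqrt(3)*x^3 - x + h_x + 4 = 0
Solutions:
 h(x) = C1 + k*x^3/3 + sqrt(3)*x^4/4 + x^2/2 - 4*x


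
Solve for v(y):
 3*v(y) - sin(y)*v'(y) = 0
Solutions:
 v(y) = C1*(cos(y) - 1)^(3/2)/(cos(y) + 1)^(3/2)


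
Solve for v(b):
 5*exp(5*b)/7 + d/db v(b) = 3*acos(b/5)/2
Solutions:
 v(b) = C1 + 3*b*acos(b/5)/2 - 3*sqrt(25 - b^2)/2 - exp(5*b)/7


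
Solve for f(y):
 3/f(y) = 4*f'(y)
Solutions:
 f(y) = -sqrt(C1 + 6*y)/2
 f(y) = sqrt(C1 + 6*y)/2


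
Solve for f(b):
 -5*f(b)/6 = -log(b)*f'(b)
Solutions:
 f(b) = C1*exp(5*li(b)/6)


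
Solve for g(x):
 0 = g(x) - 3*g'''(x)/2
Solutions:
 g(x) = C3*exp(2^(1/3)*3^(2/3)*x/3) + (C1*sin(2^(1/3)*3^(1/6)*x/2) + C2*cos(2^(1/3)*3^(1/6)*x/2))*exp(-2^(1/3)*3^(2/3)*x/6)


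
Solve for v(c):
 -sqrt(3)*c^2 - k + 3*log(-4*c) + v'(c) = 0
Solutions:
 v(c) = C1 + sqrt(3)*c^3/3 + c*(k - 6*log(2) + 3) - 3*c*log(-c)


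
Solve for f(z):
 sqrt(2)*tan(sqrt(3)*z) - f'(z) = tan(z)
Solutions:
 f(z) = C1 + log(cos(z)) - sqrt(6)*log(cos(sqrt(3)*z))/3


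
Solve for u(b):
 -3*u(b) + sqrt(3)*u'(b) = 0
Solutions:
 u(b) = C1*exp(sqrt(3)*b)


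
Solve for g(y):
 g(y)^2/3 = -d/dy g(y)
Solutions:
 g(y) = 3/(C1 + y)


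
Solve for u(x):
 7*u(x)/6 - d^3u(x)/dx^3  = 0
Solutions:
 u(x) = C3*exp(6^(2/3)*7^(1/3)*x/6) + (C1*sin(2^(2/3)*3^(1/6)*7^(1/3)*x/4) + C2*cos(2^(2/3)*3^(1/6)*7^(1/3)*x/4))*exp(-6^(2/3)*7^(1/3)*x/12)


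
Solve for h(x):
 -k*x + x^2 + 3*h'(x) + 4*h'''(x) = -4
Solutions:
 h(x) = C1 + C2*sin(sqrt(3)*x/2) + C3*cos(sqrt(3)*x/2) + k*x^2/6 - x^3/9 - 4*x/9


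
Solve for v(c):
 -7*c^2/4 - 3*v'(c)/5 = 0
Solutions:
 v(c) = C1 - 35*c^3/36


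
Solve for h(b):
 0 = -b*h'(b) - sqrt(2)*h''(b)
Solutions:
 h(b) = C1 + C2*erf(2^(1/4)*b/2)


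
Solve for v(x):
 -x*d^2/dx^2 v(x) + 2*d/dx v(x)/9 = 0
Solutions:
 v(x) = C1 + C2*x^(11/9)


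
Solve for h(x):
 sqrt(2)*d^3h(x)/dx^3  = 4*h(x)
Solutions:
 h(x) = C3*exp(sqrt(2)*x) + (C1*sin(sqrt(6)*x/2) + C2*cos(sqrt(6)*x/2))*exp(-sqrt(2)*x/2)


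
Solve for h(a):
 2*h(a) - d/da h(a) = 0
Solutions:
 h(a) = C1*exp(2*a)


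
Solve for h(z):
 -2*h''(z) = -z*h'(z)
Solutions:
 h(z) = C1 + C2*erfi(z/2)


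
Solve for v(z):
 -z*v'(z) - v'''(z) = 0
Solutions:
 v(z) = C1 + Integral(C2*airyai(-z) + C3*airybi(-z), z)


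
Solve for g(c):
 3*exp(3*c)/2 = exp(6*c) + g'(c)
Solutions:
 g(c) = C1 - exp(6*c)/6 + exp(3*c)/2


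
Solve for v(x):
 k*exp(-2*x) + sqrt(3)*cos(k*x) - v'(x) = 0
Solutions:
 v(x) = C1 - k*exp(-2*x)/2 + sqrt(3)*sin(k*x)/k


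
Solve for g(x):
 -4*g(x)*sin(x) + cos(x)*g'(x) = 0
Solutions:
 g(x) = C1/cos(x)^4


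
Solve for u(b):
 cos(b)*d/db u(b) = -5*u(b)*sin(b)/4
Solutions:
 u(b) = C1*cos(b)^(5/4)


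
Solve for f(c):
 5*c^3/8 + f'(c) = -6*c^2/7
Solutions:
 f(c) = C1 - 5*c^4/32 - 2*c^3/7


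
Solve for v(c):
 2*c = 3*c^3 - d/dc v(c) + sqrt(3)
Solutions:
 v(c) = C1 + 3*c^4/4 - c^2 + sqrt(3)*c


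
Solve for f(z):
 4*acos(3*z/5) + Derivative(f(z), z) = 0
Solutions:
 f(z) = C1 - 4*z*acos(3*z/5) + 4*sqrt(25 - 9*z^2)/3


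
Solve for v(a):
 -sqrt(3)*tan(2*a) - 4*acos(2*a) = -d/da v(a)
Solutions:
 v(a) = C1 + 4*a*acos(2*a) - 2*sqrt(1 - 4*a^2) - sqrt(3)*log(cos(2*a))/2


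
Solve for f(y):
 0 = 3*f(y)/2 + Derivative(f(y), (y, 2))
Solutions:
 f(y) = C1*sin(sqrt(6)*y/2) + C2*cos(sqrt(6)*y/2)


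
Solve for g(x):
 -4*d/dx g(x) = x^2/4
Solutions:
 g(x) = C1 - x^3/48


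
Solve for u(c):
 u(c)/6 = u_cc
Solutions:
 u(c) = C1*exp(-sqrt(6)*c/6) + C2*exp(sqrt(6)*c/6)


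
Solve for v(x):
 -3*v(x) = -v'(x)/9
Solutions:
 v(x) = C1*exp(27*x)


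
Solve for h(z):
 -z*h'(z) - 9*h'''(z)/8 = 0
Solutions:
 h(z) = C1 + Integral(C2*airyai(-2*3^(1/3)*z/3) + C3*airybi(-2*3^(1/3)*z/3), z)


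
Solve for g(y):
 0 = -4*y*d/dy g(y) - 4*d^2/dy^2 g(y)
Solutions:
 g(y) = C1 + C2*erf(sqrt(2)*y/2)


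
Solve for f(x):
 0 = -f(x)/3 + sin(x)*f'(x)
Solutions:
 f(x) = C1*(cos(x) - 1)^(1/6)/(cos(x) + 1)^(1/6)


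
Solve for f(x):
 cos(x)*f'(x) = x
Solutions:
 f(x) = C1 + Integral(x/cos(x), x)


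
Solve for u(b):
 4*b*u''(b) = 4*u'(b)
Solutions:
 u(b) = C1 + C2*b^2


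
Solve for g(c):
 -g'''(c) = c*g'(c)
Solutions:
 g(c) = C1 + Integral(C2*airyai(-c) + C3*airybi(-c), c)


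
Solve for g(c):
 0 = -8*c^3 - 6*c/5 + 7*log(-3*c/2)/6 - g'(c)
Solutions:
 g(c) = C1 - 2*c^4 - 3*c^2/5 + 7*c*log(-c)/6 + 7*c*(-1 - log(2) + log(3))/6


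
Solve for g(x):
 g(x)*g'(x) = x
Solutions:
 g(x) = -sqrt(C1 + x^2)
 g(x) = sqrt(C1 + x^2)


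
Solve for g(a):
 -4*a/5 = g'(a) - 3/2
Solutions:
 g(a) = C1 - 2*a^2/5 + 3*a/2


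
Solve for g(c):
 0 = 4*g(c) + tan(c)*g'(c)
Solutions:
 g(c) = C1/sin(c)^4


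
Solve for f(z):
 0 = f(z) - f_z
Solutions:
 f(z) = C1*exp(z)


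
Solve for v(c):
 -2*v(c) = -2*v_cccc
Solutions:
 v(c) = C1*exp(-c) + C2*exp(c) + C3*sin(c) + C4*cos(c)


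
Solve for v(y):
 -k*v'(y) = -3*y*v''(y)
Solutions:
 v(y) = C1 + y^(re(k)/3 + 1)*(C2*sin(log(y)*Abs(im(k))/3) + C3*cos(log(y)*im(k)/3))
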